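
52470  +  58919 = 111389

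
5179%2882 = 2297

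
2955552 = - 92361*( - 32)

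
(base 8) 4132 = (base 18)6AE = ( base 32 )22q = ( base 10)2138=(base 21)4HH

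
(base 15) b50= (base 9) 3443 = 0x9f6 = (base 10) 2550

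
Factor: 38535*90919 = 3^1*5^1*7^1 * 23^1*59^1*67^1*367^1 = 3503563665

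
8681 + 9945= 18626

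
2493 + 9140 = 11633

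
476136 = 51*9336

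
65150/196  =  332 + 39/98 =332.40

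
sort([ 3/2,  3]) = [3/2,3] 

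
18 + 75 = 93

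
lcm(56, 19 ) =1064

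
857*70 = 59990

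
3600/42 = 600/7 = 85.71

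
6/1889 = 6/1889 =0.00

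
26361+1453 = 27814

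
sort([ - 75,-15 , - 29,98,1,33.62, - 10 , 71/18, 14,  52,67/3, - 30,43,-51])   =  [ -75, - 51,-30, - 29,  -  15 , - 10,1 , 71/18, 14, 67/3,33.62 , 43,52,98 ]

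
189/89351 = 189/89351 = 0.00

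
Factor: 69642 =2^1*3^2*53^1*73^1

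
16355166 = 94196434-77841268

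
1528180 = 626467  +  901713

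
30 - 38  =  -8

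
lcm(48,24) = 48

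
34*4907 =166838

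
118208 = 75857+42351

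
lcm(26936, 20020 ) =1481480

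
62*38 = 2356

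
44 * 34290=1508760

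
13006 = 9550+3456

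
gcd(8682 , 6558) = 6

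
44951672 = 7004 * 6418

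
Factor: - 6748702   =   - 2^1*53^1*63667^1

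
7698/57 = 2566/19 =135.05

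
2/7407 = 2/7407 = 0.00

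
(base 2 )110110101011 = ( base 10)3499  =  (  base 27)4LG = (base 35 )2TY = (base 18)AE7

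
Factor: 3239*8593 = 13^1*41^1  *  79^1*661^1 = 27832727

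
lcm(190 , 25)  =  950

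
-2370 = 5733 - 8103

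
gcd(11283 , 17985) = 3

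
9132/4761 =1 + 1457/1587  =  1.92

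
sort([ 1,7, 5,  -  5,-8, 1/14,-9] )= [ - 9,-8,-5 , 1/14,1, 5, 7 ]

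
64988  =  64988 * 1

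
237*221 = 52377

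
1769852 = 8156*217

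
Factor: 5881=5881^1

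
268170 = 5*53634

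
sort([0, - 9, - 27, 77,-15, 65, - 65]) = [-65 , -27, - 15,-9,  0  ,  65, 77]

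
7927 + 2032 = 9959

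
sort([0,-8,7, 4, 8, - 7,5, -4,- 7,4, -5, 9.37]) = [ - 8, - 7, - 7, - 5  ,  -  4,0,4,4, 5,7,  8,  9.37]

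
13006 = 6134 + 6872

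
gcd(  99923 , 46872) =1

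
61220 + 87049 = 148269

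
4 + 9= 13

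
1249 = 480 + 769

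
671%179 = 134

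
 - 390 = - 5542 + 5152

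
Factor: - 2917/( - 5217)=3^(-1)*37^ ( - 1) * 47^( - 1 ) * 2917^1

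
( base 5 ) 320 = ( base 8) 125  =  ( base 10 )85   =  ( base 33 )2j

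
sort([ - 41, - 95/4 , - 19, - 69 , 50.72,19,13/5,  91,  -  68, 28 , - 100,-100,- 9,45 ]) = [ - 100,  -  100, - 69, - 68, - 41, - 95/4, - 19,-9,13/5,19,28,45 , 50.72,91 ] 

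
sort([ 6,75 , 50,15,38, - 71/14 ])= [ - 71/14 , 6,  15, 38 , 50,  75 ] 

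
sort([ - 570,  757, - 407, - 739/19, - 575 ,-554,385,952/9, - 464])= [  -  575, - 570,-554, - 464, - 407, - 739/19,  952/9,  385,757]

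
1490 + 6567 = 8057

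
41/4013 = 41/4013 = 0.01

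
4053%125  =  53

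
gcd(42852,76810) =2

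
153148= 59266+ 93882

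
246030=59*4170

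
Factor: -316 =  - 2^2*79^1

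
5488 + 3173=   8661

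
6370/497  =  12 + 58/71 = 12.82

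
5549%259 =110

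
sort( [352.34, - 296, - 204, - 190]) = [ -296, - 204, - 190,352.34 ]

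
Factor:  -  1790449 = -103^1*17383^1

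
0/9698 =0  =  0.00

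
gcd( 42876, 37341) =27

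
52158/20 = 26079/10  =  2607.90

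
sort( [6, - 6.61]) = [-6.61,6]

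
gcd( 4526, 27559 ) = 31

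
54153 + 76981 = 131134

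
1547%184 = 75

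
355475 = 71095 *5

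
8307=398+7909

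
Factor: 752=2^4 *47^1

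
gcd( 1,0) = 1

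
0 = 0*78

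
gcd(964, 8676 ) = 964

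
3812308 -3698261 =114047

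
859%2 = 1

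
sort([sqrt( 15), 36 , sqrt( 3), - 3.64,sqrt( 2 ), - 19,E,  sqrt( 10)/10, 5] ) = [ - 19,-3.64 , sqrt( 10)/10, sqrt( 2), sqrt( 3),E, sqrt( 15 ),5 , 36]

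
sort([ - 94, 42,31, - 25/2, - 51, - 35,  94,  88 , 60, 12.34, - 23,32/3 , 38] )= [- 94,  -  51, - 35, - 23, - 25/2, 32/3,12.34,31, 38, 42,60 , 88,94 ]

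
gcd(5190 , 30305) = 5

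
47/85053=47/85053 =0.00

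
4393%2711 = 1682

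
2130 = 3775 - 1645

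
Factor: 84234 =2^1*3^1*101^1*139^1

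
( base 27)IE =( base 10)500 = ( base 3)200112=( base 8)764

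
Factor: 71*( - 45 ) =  - 3195= - 3^2*5^1*71^1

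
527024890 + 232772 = 527257662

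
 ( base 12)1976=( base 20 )7fe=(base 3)11021100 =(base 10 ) 3114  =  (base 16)C2A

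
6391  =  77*83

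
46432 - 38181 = 8251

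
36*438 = 15768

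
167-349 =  - 182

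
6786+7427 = 14213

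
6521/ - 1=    -6521/1 = - 6521.00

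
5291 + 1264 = 6555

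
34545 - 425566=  - 391021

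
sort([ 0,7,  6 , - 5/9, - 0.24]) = [ - 5/9, - 0.24, 0,  6, 7]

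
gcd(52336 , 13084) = 13084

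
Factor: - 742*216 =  - 2^4 *3^3*7^1*53^1=- 160272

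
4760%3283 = 1477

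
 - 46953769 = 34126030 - 81079799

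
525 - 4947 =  - 4422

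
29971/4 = 29971/4 = 7492.75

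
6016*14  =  84224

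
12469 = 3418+9051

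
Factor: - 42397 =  - 42397^1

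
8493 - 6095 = 2398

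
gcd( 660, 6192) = 12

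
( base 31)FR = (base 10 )492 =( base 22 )108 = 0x1ec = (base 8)754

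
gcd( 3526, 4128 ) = 86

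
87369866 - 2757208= 84612658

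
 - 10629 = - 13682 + 3053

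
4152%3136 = 1016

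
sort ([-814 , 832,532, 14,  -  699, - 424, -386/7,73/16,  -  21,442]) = [ - 814, - 699,-424,-386/7, - 21,73/16,14, 442, 532,832]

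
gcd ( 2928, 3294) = 366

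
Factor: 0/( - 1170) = 0 = 0^1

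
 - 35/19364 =  -  35/19364 =- 0.00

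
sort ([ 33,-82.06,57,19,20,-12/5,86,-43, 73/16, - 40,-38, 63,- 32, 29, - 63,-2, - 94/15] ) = [ - 82.06, - 63,- 43,-40,- 38,-32,  -  94/15, - 12/5, - 2, 73/16, 19, 20, 29, 33, 57, 63, 86]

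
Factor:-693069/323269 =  - 3^1 * 13^2*  37^( - 1)*1367^1*8737^( - 1 )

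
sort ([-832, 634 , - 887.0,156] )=[ - 887.0, - 832, 156, 634] 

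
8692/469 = 18 + 250/469 = 18.53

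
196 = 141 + 55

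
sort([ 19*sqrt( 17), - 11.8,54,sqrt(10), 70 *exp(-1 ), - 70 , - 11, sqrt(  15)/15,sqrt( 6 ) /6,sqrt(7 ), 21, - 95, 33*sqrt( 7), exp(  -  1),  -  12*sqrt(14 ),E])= [-95, - 70, - 12*sqrt( 14), - 11.8, - 11, sqrt( 15) /15, exp( - 1),sqrt( 6 ) /6, sqrt(7), E, sqrt( 10 ),21 , 70 * exp( - 1), 54,19 * sqrt( 17 ), 33*sqrt(7 )] 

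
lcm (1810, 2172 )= 10860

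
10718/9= 1190 + 8/9= 1190.89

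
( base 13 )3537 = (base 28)9f6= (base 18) 151C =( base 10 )7482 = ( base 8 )16472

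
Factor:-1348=-2^2 * 337^1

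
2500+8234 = 10734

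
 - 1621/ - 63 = 25 + 46/63 = 25.73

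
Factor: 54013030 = 2^1*5^1*1087^1 * 4969^1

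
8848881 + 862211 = 9711092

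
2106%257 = 50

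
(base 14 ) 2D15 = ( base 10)8055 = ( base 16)1F77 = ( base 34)6WV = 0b1111101110111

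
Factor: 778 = 2^1*389^1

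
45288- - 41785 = 87073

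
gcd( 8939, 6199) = 1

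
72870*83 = 6048210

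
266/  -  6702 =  - 133/3351 = - 0.04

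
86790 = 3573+83217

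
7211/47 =153 + 20/47 = 153.43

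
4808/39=123+11/39 = 123.28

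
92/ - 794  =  -1 + 351/397 =- 0.12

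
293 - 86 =207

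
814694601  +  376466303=1191160904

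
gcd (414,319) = 1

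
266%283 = 266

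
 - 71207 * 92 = -6551044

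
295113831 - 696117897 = - 401004066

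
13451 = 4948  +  8503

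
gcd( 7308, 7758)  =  18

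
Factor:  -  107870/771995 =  - 134/959 =- 2^1*7^( - 1 )*67^1*137^ ( - 1)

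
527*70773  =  37297371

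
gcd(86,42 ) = 2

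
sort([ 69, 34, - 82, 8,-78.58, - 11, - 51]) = [ - 82, - 78.58, - 51, - 11,8, 34,69] 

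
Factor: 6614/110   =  5^(-1 )*11^( - 1)*3307^1  =  3307/55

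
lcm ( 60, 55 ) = 660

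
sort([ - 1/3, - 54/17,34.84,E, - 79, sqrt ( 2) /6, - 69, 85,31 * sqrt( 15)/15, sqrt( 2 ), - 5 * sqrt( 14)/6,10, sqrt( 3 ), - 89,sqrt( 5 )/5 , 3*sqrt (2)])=[ - 89, - 79, - 69,-54/17, - 5*sqrt( 14) /6,-1/3, sqrt( 2)/6,  sqrt(5)/5, sqrt( 2),sqrt( 3), E,3*sqrt( 2),31*sqrt( 15)/15,  10,34.84,85]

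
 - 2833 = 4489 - 7322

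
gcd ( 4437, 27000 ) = 9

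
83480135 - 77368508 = 6111627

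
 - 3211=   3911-7122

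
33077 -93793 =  - 60716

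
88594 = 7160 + 81434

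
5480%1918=1644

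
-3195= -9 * 355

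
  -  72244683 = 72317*(  -  999 ) 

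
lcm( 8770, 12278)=61390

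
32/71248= 2/4453 = 0.00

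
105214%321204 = 105214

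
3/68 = 3/68 = 0.04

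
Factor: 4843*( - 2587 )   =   - 12528841 = - 13^1* 29^1 * 167^1*199^1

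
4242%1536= 1170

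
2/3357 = 2/3357 = 0.00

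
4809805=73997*65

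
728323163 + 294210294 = 1022533457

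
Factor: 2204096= 2^6*34439^1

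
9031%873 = 301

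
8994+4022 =13016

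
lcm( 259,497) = 18389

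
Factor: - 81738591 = - 3^1*11^1 * 2476927^1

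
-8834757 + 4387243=-4447514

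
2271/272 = 2271/272 = 8.35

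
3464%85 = 64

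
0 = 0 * 7466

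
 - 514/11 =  - 514/11 = - 46.73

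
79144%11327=11182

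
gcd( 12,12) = 12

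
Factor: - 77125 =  - 5^3*617^1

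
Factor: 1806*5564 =2^3*3^1*7^1*13^1*43^1*107^1 = 10048584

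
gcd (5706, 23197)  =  1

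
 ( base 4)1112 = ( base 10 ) 86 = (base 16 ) 56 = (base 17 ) 51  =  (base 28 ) 32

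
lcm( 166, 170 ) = 14110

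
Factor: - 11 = -11^1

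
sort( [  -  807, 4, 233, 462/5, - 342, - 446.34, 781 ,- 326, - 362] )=[ - 807, - 446.34, - 362, - 342,-326, 4,462/5, 233, 781]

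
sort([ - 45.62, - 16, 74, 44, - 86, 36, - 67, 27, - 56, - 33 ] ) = [ - 86, - 67, - 56, - 45.62, - 33,-16, 27,36, 44, 74]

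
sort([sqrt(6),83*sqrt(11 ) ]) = [ sqrt(6),83*sqrt(11 )] 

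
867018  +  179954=1046972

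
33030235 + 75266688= 108296923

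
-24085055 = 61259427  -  85344482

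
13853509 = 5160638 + 8692871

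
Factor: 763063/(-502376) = -2^( - 3) *67^1*1627^1*8971^( - 1 ) = - 109009/71768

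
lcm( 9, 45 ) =45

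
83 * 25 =2075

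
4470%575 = 445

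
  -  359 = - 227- 132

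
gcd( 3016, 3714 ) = 2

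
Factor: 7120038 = 2^1*3^1*1186673^1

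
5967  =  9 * 663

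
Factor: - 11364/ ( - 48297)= 4/17 = 2^2 * 17^ ( - 1)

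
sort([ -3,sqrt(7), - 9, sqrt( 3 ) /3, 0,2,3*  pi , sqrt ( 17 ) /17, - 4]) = [ - 9,  -  4, - 3,0,sqrt(17 ) /17,sqrt(3 ) /3,2,sqrt(7), 3*pi]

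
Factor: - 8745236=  - 2^2*2186309^1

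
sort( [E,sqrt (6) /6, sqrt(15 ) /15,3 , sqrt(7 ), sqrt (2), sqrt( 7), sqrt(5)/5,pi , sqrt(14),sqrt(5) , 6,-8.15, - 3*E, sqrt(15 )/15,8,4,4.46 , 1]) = [ - 3*E ,-8.15,sqrt( 15 )/15, sqrt(15)/15, sqrt(6 ) /6,sqrt( 5)/5,1,sqrt(2 ),  sqrt(5),sqrt(7),sqrt( 7 ),E, 3,  pi,sqrt(14 ), 4,4.46,6 , 8 ] 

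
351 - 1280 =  - 929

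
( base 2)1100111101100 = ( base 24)bcc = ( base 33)633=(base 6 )50420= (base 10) 6636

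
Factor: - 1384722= - 2^1 * 3^3*25643^1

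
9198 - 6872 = 2326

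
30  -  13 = 17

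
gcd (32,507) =1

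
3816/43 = 88 + 32/43 = 88.74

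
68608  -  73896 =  - 5288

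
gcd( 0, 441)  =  441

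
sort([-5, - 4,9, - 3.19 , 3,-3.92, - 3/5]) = [ - 5,-4, - 3.92,-3.19, - 3/5, 3 , 9]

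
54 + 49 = 103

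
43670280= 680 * 64221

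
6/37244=3/18622 = 0.00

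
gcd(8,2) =2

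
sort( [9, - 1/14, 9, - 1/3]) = [- 1/3, - 1/14,9,9 ] 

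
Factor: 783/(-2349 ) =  - 1/3 = - 3^( - 1)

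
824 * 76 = 62624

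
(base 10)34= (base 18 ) 1G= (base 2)100010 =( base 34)10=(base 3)1021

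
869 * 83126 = 72236494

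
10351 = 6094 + 4257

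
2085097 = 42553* 49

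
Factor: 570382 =2^1*285191^1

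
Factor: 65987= 19^1 * 23^1*151^1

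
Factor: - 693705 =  - 3^1*5^1*103^1 * 449^1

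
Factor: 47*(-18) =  - 846 = - 2^1*3^2 * 47^1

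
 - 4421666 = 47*( - 94078 )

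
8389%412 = 149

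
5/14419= 5/14419 = 0.00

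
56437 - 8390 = 48047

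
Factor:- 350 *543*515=-2^1 * 3^1 *5^3 * 7^1*103^1*181^1 = - 97875750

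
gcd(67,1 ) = 1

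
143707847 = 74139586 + 69568261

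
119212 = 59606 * 2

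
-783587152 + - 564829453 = - 1348416605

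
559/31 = 559/31=18.03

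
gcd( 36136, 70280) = 8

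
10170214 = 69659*146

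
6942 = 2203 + 4739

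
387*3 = 1161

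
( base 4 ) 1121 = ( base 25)3e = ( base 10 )89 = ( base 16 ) 59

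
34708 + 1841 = 36549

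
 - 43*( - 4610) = 198230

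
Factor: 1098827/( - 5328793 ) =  - 19^1*127^( - 1 )*151^1*383^1*41959^( - 1)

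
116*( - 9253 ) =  - 1073348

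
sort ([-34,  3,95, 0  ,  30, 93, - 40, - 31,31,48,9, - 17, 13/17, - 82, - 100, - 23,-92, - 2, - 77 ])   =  [ - 100, - 92, - 82, - 77,-40, - 34,- 31, - 23, - 17 , - 2,0,13/17,3,9, 30, 31, 48,93,95 ] 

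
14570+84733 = 99303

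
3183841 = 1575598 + 1608243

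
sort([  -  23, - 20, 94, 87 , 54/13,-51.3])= [ - 51.3,-23, - 20, 54/13,87, 94]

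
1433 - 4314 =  - 2881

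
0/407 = 0=   0.00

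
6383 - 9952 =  - 3569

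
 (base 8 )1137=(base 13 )379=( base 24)117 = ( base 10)607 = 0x25F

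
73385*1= 73385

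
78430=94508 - 16078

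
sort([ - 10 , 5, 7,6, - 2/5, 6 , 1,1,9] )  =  [ - 10,-2/5, 1, 1,5, 6,6,7, 9 ] 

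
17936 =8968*2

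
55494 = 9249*6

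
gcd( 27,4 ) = 1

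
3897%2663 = 1234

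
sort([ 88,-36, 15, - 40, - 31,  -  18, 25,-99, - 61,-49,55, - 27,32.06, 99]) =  [-99, - 61,-49, - 40 ,-36, - 31, - 27, - 18,15,25,32.06,55,88,99]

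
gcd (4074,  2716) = 1358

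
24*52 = 1248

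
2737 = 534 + 2203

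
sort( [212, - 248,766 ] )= [ - 248,212,766] 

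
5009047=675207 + 4333840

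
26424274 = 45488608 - 19064334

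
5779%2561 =657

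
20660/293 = 70 + 150/293 = 70.51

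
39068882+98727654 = 137796536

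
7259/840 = 1037/120 = 8.64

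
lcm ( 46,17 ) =782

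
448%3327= 448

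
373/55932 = 373/55932 = 0.01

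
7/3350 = 7/3350=   0.00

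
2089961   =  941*2221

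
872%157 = 87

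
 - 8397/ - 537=2799/179 = 15.64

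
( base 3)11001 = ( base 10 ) 109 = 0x6D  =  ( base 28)3p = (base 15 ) 74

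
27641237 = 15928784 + 11712453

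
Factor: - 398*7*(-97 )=2^1*7^1*97^1*199^1 = 270242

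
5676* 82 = 465432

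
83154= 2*41577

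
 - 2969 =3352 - 6321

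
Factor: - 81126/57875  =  - 2^1*3^2*5^ ( - 3)*463^( - 1 )*4507^1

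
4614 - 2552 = 2062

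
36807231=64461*571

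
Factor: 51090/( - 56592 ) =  - 65/72 = - 2^(- 3)*3^( - 2)*5^1*13^1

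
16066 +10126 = 26192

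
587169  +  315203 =902372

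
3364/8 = 841/2 = 420.50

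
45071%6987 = 3149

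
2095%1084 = 1011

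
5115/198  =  25 + 5/6 = 25.83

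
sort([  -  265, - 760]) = [- 760  ,-265 ]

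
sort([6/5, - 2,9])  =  [ - 2, 6/5, 9]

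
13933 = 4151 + 9782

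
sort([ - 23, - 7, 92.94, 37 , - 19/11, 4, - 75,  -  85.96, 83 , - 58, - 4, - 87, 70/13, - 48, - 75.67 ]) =[ - 87,-85.96, - 75.67, - 75,-58, - 48, - 23,  -  7, - 4, - 19/11,4,70/13, 37, 83,92.94 ] 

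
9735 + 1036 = 10771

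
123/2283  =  41/761 = 0.05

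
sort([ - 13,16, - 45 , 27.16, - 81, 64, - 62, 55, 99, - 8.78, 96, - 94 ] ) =[ - 94,  -  81, - 62, - 45, -13,-8.78, 16, 27.16, 55, 64, 96,99]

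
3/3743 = 3/3743=0.00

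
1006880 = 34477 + 972403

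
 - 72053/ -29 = 72053/29 = 2484.59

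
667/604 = 667/604 = 1.10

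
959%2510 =959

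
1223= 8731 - 7508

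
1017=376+641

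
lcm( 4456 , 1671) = 13368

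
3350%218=80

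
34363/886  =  38 + 695/886 =38.78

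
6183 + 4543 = 10726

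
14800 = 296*50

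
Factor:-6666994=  - 2^1*3333497^1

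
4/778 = 2/389 = 0.01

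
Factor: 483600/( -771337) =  - 2^4*3^1*5^2 * 7^( - 1 ) * 13^1 *31^1*101^(-1 ) * 1091^ (  -  1)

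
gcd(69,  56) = 1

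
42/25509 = 14/8503 = 0.00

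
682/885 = 682/885 = 0.77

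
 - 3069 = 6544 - 9613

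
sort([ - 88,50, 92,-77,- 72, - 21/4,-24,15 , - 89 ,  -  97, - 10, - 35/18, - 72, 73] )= [  -  97,-89, - 88,-77, - 72, - 72, - 24 ,-10, - 21/4, - 35/18,15 , 50,  73 , 92]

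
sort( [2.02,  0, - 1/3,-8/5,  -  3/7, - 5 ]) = [ - 5,  -  8/5, - 3/7, - 1/3, 0, 2.02 ] 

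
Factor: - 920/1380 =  - 2/3 = - 2^1* 3^( - 1 )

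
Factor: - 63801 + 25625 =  - 38176 = - 2^5*1193^1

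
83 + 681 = 764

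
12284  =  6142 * 2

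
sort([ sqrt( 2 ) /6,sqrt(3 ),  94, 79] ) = [ sqrt(2 ) /6,sqrt(3 ), 79, 94]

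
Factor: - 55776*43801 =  - 2^5 *3^1 * 7^1 *83^1*43801^1 = -2443044576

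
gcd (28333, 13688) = 29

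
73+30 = 103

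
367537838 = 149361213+218176625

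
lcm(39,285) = 3705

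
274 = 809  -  535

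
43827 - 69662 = -25835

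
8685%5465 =3220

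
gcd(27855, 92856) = 3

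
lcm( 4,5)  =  20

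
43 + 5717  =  5760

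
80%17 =12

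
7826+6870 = 14696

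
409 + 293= 702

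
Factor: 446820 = 2^2*3^1 * 5^1*11^1*677^1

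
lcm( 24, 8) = 24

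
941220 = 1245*756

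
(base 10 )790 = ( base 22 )1DK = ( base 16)316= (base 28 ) 106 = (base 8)1426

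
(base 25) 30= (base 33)29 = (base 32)2b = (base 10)75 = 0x4B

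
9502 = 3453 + 6049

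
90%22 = 2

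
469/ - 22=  - 469/22 = -21.32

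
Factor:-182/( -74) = 7^1*13^1*37^( - 1) = 91/37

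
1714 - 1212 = 502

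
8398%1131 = 481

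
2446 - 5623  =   -3177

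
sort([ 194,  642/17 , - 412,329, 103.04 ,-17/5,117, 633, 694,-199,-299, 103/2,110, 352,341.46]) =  [ - 412, - 299, - 199,  -  17/5,642/17, 103/2 , 103.04,110, 117,194, 329, 341.46,352 , 633 , 694 ]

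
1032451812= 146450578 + 886001234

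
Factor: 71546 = 2^1 * 83^1 *431^1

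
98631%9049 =8141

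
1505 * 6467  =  9732835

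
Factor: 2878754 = 2^1*1439377^1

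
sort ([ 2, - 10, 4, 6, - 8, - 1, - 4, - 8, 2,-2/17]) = [  -  10, - 8, - 8, - 4,  -  1, - 2/17, 2,2,4, 6]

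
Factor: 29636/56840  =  2^( - 1)* 5^ ( - 1 ) * 7^ (-2 )*29^( - 1 )*31^1*239^1 = 7409/14210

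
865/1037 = 865/1037 =0.83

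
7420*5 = 37100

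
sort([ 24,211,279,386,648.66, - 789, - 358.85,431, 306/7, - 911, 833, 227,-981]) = [-981, - 911, - 789,-358.85, 24,306/7, 211,  227,279, 386,431, 648.66 , 833 ]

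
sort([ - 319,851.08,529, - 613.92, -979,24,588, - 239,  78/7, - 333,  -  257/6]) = [-979,-613.92, - 333,-319, - 239,-257/6,78/7,24, 529 , 588,851.08]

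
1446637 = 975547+471090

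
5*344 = 1720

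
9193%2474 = 1771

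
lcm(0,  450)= 0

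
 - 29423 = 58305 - 87728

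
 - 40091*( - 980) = 39289180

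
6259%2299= 1661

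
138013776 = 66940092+71073684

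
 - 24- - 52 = 28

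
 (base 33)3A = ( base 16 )6d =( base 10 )109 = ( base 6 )301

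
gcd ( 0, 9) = 9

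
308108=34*9062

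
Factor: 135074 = 2^1* 67537^1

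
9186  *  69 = 633834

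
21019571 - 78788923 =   -  57769352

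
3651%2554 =1097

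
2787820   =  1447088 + 1340732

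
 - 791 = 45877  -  46668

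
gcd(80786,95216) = 2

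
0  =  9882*0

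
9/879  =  3/293 = 0.01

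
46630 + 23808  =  70438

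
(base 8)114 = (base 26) 2O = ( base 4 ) 1030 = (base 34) 28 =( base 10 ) 76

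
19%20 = 19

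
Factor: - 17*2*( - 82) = 2^2*17^1*41^1 = 2788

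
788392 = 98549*8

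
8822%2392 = 1646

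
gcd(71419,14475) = 1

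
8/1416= 1/177 = 0.01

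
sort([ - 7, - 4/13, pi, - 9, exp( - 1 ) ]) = [- 9, - 7, - 4/13 , exp(-1),pi ]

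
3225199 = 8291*389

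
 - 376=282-658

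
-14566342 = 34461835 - 49028177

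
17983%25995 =17983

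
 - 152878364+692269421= 539391057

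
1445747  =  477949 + 967798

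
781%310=161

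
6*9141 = 54846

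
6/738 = 1/123= 0.01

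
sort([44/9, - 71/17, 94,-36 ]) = [ - 36, - 71/17,44/9,94 ]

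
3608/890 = 1804/445  =  4.05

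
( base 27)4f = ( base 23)58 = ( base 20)63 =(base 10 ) 123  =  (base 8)173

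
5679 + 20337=26016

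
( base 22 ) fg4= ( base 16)1DC0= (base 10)7616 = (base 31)7SL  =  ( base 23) e93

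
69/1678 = 69/1678 = 0.04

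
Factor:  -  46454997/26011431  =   - 15484999/8670477  =  - 3^( - 1) * 43^( -1 )*67213^( - 1)  *  15484999^1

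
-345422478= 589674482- 935096960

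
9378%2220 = 498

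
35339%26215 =9124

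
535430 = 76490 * 7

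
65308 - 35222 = 30086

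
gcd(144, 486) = 18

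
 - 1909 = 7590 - 9499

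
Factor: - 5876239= -5876239^1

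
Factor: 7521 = 3^1 *23^1*109^1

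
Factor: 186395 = 5^1*11^1 *3389^1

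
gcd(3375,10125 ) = 3375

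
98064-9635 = 88429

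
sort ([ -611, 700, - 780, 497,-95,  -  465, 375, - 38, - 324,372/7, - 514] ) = [  -  780, - 611, - 514, -465,  -  324, - 95 ,-38,372/7,375,497,700] 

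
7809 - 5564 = 2245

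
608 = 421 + 187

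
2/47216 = 1/23608 = 0.00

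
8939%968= 227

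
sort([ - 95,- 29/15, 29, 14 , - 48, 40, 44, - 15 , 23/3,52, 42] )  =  [-95, - 48, - 15, - 29/15, 23/3,14, 29,40,42 , 44, 52 ]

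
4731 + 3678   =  8409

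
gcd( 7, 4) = 1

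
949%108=85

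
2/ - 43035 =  - 1  +  43033/43035 = -  0.00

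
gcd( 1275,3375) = 75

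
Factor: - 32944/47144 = -58/83   =  - 2^1*29^1*83^( - 1 )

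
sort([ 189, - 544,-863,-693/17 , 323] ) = [ - 863,  -  544, - 693/17,189, 323]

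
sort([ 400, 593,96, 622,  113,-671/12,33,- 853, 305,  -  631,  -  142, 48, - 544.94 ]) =[-853, - 631, - 544.94,-142, - 671/12, 33, 48,96,113, 305 , 400,  593, 622] 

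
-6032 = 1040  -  7072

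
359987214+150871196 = 510858410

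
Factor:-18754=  - 2^1*9377^1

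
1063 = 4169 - 3106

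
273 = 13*21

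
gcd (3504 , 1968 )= 48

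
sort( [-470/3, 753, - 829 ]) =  [ - 829, - 470/3,753]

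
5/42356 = 5/42356 =0.00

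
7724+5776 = 13500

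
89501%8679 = 2711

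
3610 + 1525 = 5135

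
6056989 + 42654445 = 48711434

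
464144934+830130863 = 1294275797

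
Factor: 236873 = 7^1 * 13^1*19^1*137^1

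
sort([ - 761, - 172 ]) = [ - 761, - 172] 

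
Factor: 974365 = 5^1 * 7^2*41^1 * 97^1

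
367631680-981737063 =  - 614105383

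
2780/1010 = 2 + 76/101 = 2.75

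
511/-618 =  - 511/618 = -  0.83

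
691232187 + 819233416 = 1510465603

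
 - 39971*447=-17867037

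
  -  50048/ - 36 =12512/9  =  1390.22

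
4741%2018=705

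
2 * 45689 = 91378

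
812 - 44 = 768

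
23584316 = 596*39571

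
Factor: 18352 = 2^4 * 31^1*37^1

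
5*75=375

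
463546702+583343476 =1046890178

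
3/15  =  1/5 = 0.20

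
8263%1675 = 1563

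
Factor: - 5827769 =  - 1613^1*3613^1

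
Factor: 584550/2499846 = 97425/416641 = 3^2*5^2*373^ (-1)*433^1 *1117^( - 1 )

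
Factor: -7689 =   -  3^1*11^1*233^1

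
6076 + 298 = 6374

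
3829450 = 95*40310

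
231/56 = 4 + 1/8  =  4.12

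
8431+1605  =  10036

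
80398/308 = 261 + 5/154  =  261.03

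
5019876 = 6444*779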